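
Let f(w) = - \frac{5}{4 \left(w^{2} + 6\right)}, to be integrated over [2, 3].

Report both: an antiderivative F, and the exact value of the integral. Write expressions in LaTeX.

Recover f(w) by differentiating a candidate F(w); any mismatch rules it out.
F(w) = - \frac{5 \sqrt{6} \operatorname{atan}{\left(\frac{\sqrt{6} w}{6} \right)}}{24} is an antiderivative of f.
Check: d/dw[- \frac{5 \sqrt{6} \operatorname{atan}{\left(\frac{\sqrt{6} w}{6} \right)}}{24}] = - \frac{5}{4 w^{2} + 24}, which equals f(w).
F(3) = - \frac{5 \sqrt{6} \operatorname{atan}{\left(\frac{\sqrt{6}}{2} \right)}}{24}; F(2) = - \frac{5 \sqrt{6} \operatorname{atan}{\left(\frac{\sqrt{6}}{3} \right)}}{24}.
Integral = F(3) - F(2) = - \frac{5 \sqrt{6} \operatorname{atan}{\left(\frac{\sqrt{6}}{2} \right)}}{24} + \frac{5 \sqrt{6} \operatorname{atan}{\left(\frac{\sqrt{6}}{3} \right)}}{24}.

Antiderivative: F(w) = - \frac{5 \sqrt{6} \operatorname{atan}{\left(\frac{\sqrt{6} w}{6} \right)}}{24}; value = - \frac{5 \sqrt{6} \operatorname{atan}{\left(\frac{\sqrt{6}}{2} \right)}}{24} + \frac{5 \sqrt{6} \operatorname{atan}{\left(\frac{\sqrt{6}}{3} \right)}}{24}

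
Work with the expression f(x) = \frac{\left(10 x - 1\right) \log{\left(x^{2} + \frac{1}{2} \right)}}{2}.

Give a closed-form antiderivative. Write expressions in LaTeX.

For F(x) to be correct the identity F'(x) - f(x) = 0 must hold.
Check: d/dx[\frac{10 x^{2} \log{\left(x^{2} + \frac{1}{2} \right)} - 10 x^{2} - 2 x \log{\left(x^{2} + \frac{1}{2} \right)} + 4 x + 5 \log{\left(x^{2} + \frac{1}{2} \right)} - 2 \sqrt{2} \operatorname{atan}{\left(\sqrt{2} x \right)}}{4}] = 5 x \log{\left(x^{2} + \frac{1}{2} \right)} - \frac{\log{\left(x^{2} + \frac{1}{2} \right)}}{2}, which equals f(x).

An antiderivative is F(x) = \frac{10 x^{2} \log{\left(x^{2} + \frac{1}{2} \right)} - 10 x^{2} - 2 x \log{\left(x^{2} + \frac{1}{2} \right)} + 4 x + 5 \log{\left(x^{2} + \frac{1}{2} \right)} - 2 \sqrt{2} \operatorname{atan}{\left(\sqrt{2} x \right)}}{4}.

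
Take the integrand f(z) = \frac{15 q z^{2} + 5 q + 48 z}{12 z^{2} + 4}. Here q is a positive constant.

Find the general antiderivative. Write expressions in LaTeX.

Differentiate the proposed F(z) back; it has to land on f(z) exactly.
Check: d/dz[\frac{5 q z + 8 \log{\left(z^{2} + \frac{1}{3} \right)}}{4}] = \frac{15 q z^{2} + 5 q + 48 z}{12 z^{2} + 4} = f(z).

F(z) = \frac{5 q z + 8 \log{\left(z^{2} + \frac{1}{3} \right)}}{4} + C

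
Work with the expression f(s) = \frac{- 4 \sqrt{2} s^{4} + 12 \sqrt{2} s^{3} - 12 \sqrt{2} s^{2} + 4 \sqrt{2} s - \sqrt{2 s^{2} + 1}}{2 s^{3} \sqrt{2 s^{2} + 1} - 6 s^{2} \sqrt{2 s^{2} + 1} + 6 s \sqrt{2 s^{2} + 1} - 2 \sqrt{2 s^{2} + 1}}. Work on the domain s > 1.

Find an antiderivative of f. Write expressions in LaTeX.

An antiderivative is F(s) = - \frac{4 \sqrt{2} s^{2} \sqrt{2 s^{2} + 1} - 8 \sqrt{2} s \sqrt{2 s^{2} + 1} + 4 \sqrt{2} \sqrt{2 s^{2} + 1} - 1}{4 \left(s - 1\right)^{2}}.

Recover f(s) by differentiating a candidate F(s); any mismatch rules it out.
Check: d/ds[- \frac{4 \sqrt{2} s^{2} \sqrt{2 s^{2} + 1} - 8 \sqrt{2} s \sqrt{2 s^{2} + 1} + 4 \sqrt{2} \sqrt{2 s^{2} + 1} - 1}{4 \left(s - 1\right)^{2}}] = \frac{- 4 \sqrt{2} s^{4} + 12 \sqrt{2} s^{3} - 12 \sqrt{2} s^{2} + 4 \sqrt{2} s - \sqrt{2 s^{2} + 1}}{2 s^{3} \sqrt{2 s^{2} + 1} - 6 s^{2} \sqrt{2 s^{2} + 1} + 6 s \sqrt{2 s^{2} + 1} - 2 \sqrt{2 s^{2} + 1}} = f(s).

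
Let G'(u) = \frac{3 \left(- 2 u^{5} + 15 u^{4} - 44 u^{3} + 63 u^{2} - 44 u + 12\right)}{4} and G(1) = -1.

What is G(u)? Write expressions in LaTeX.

G'(u) matches the chain-rule pattern g'(h)*h' with inner function h(u) = \frac{u^{2}}{2} - \frac{3 u}{2} + 1; substituting w = h(u) collapses the integral.
A general antiderivative is - 2 \left(\frac{u^{2}}{2} - \frac{3 u}{2} + 1\right)^{3} + C.
The condition gives C = -1 - (0) = -1.
So G(u) = \frac{- \left(u^{2} - 3 u + 2\right)^{3} - 4}{4}.
Check: d/du[\frac{- \left(u^{2} - 3 u + 2\right)^{3} - 4}{4}] = - \frac{3 u^{5}}{2} + \frac{45 u^{4}}{4} - 33 u^{3} + \frac{189 u^{2}}{4} - 33 u + 9, which equals G'(u).

G(u) = \frac{- \left(u^{2} - 3 u + 2\right)^{3} - 4}{4}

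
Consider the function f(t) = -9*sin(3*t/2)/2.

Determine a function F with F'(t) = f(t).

For F(t) to be correct the identity F'(t) - f(t) = 0 must hold.
Check: d/dt[3*cos(3*t/2)] = -9*sin(3*t/2)/2 = f(t).

An antiderivative is F(t) = 3*cos(3*t/2).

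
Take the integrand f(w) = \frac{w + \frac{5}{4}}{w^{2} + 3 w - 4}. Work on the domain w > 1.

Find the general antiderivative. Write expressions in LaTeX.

F(w) = \frac{9 \log{\left(w - 1 \right)}}{20} + \frac{11 \log{\left(w + 4 \right)}}{20} + C

The denominator factors as 4 \left(w - 1\right) \left(w + 4\right); partial fractions split f into directly integrable pieces: \frac{11}{20 \left(w + 4\right)} + \frac{9}{20 \left(w - 1\right)}.
Check: d/dw[\frac{9 \log{\left(w - 1 \right)}}{20} + \frac{11 \log{\left(w + 4 \right)}}{20}] = \frac{4 w + 5}{4 w^{2} + 12 w - 16}, which equals f(w).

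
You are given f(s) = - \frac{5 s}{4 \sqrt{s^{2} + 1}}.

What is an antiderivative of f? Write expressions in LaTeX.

f matches the chain-rule pattern g'(h)*h' with inner function h(s) = s^{2} + 1; substituting u = h(s) collapses the integral.
Check: d/ds[- \frac{5 \sqrt{s^{2} + 1}}{4}] = - \frac{5 s}{4 \sqrt{s^{2} + 1}} = f(s).

An antiderivative is F(s) = - \frac{5 \sqrt{s^{2} + 1}}{4}.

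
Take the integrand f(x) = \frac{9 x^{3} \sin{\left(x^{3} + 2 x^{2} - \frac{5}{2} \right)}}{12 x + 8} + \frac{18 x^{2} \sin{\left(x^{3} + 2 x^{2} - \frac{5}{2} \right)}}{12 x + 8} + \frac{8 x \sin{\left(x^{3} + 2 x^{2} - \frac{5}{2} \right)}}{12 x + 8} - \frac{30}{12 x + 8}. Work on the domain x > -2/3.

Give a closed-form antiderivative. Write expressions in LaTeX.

An antiderivative is F(x) = - \frac{5 \log{\left(\frac{3 x}{2} + 1 \right)}}{2} - \frac{\cos{\left(x^{3} + 2 x^{2} - \frac{5}{2} \right)}}{4}.

Integrate term by term and add the pieces.
Check: d/dx[- \frac{5 \log{\left(\frac{3 x}{2} + 1 \right)}}{2} - \frac{\cos{\left(x^{3} + 2 x^{2} - \frac{5}{2} \right)}}{4}] = \frac{9 x^{3} \sin{\left(x^{3} + 2 x^{2} - \frac{5}{2} \right)} + 18 x^{2} \sin{\left(x^{3} + 2 x^{2} - \frac{5}{2} \right)} + 8 x \sin{\left(x^{3} + 2 x^{2} - \frac{5}{2} \right)} - 30}{12 x + 8}, which equals f(x).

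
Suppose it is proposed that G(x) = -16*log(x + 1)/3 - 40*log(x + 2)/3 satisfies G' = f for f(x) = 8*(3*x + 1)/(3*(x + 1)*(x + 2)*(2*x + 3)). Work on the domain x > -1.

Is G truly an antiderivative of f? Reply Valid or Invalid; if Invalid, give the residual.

d/dx[G] = (-56*x - 72)/(3*x**2 + 9*x + 6)
d/dx[G] - f(x) = -112/(6*x + 9) != 0.

Invalid: d/dx[G] - f = -112/(6*x + 9), which is not 0.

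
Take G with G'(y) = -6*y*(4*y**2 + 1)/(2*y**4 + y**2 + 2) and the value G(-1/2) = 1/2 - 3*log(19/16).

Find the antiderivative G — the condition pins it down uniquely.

G'(y) matches the chain-rule pattern g'(h)*h' with inner function h(y) = y**4 + y**2/2 + 1; substituting u = h(y) collapses the integral.
A general antiderivative is -3*log(y**4 + y**2/2 + 1) + C.
The condition gives C = 1/2 - 3*log(19/16) - (-3*log(19/16)) = 1/2.
So G(y) = 1/2 - 3*log(y**4 + y**2/2 + 1).
Check: d/dy[1/2 - 3*log(y**4 + y**2/2 + 1)] = (-24*y**3 - 6*y)/(2*y**4 + y**2 + 2), which equals G'(y).

G(y) = 1/2 - 3*log(y**4 + y**2/2 + 1)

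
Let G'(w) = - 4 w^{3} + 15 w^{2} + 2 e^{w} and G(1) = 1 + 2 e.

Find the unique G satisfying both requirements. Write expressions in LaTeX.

Integrate term by term and add the pieces.
A general antiderivative is - w^{4} + 5 w^{3} + 2 e^{w} - 2 + C.
The condition gives C = 1 + 2 e - (2 + 2 e) = -1.
So G(w) = - w^{4} + 5 w^{3} + 2 e^{w} - 3.
Check: d/dw[- w^{4} + 5 w^{3} + 2 e^{w} - 3] = - 4 w^{3} + 15 w^{2} + 2 e^{w} = G'(w).

G(w) = - w^{4} + 5 w^{3} + 2 e^{w} - 3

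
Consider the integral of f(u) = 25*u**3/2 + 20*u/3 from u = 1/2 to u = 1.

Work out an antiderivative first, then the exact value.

Antiderivative: F(u) = 25*u**4/8 + 10*u**2/3; value = 695/128

The substitution w = 5*u**2/2 + 4/3 works: f is exactly (dF/dw)*(dw/du) for that inner function.
F(u) = 25*u**4/8 + 10*u**2/3 is an antiderivative of f.
Check: d/du[25*u**4/8 + 10*u**2/3] = 25*u**3/2 + 20*u/3 = f(u).
F(1) = 155/24; F(1/2) = 395/384.
Integral = F(1) - F(1/2) = 695/128.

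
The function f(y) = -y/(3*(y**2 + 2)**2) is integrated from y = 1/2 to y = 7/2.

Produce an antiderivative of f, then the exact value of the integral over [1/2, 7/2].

Antiderivative: F(y) = 1/(6*(y**2 + 2)); value = -32/513

The substitution u = 6*y**2 + 12 works: f is exactly (dF/du)*(du/dy) for that inner function.
F(y) = 1/(6*(y**2 + 2)) is an antiderivative of f.
Check: d/dy[1/(6*(y**2 + 2))] = -y/(3*y**4 + 12*y**2 + 12), which equals f(y).
F(7/2) = 2/171; F(1/2) = 2/27.
Integral = F(7/2) - F(1/2) = -32/513.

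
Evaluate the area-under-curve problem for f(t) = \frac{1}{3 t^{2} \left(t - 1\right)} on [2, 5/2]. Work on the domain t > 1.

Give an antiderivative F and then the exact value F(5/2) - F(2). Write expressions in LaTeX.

Factor the denominator (3 t^{2} \left(t - 1\right)) and decompose: f = \frac{1}{3 \left(t - 1\right)} - \frac{1}{3 t} - \frac{1}{3 t^{2}}; each piece integrates to a log, atan, or power term.
F(t) = \frac{- t \log{\left(t \right)} + t \log{\left(t - 1 \right)} + 1}{3 t} is an antiderivative of f.
Check: d/dt[\frac{- t \log{\left(t \right)} + t \log{\left(t - 1 \right)} + 1}{3 t}] = \frac{1}{3 t^{3} - 3 t^{2}}, which equals f(t).
F(5/2) = - \frac{\log{\left(\frac{5}{2} \right)}}{3} + \frac{2}{15} + \frac{\log{\left(\frac{3}{2} \right)}}{3}; F(2) = \frac{1}{6} - \frac{\log{\left(2 \right)}}{3}.
Integral = F(5/2) - F(2) = - \frac{\log{\left(\frac{5}{2} \right)}}{3} - \frac{1}{30} + \frac{\log{\left(\frac{3}{2} \right)}}{3} + \frac{\log{\left(2 \right)}}{3}.

Antiderivative: F(t) = \frac{- t \log{\left(t \right)} + t \log{\left(t - 1 \right)} + 1}{3 t}; value = - \frac{\log{\left(\frac{5}{2} \right)}}{3} - \frac{1}{30} + \frac{\log{\left(\frac{3}{2} \right)}}{3} + \frac{\log{\left(2 \right)}}{3}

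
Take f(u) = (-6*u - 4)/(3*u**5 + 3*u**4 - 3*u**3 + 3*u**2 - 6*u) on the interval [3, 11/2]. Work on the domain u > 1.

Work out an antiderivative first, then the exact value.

Antiderivative: F(u) = 2*log(u)/3 - 5*log(u - 1)/9 + 4*log(u + 2)/45 - log(u**2 + 1)/10 + 11*atan(u)/15; value = -11*atan(3)/15 - 5*log(9/2)/9 - 2*log(3)/3 - log(125/4)/10 - 4*log(5)/45 + 4*log(15/2)/45 + log(10)/10 + 5*log(2)/9 + 11*atan(11/2)/15 + 2*log(11/2)/3

The denominator factors as 3*u*(u - 1)*(u + 2)*(u**2 + 1); partial fractions split f into directly integrable pieces: -(3*u - 11)/(15*(u**2 + 1)) + 4/(45*(u + 2)) - 5/(9*(u - 1)) + 2/(3*u).
F(u) = 2*log(u)/3 - 5*log(u - 1)/9 + 4*log(u + 2)/45 - log(u**2 + 1)/10 + 11*atan(u)/15 is an antiderivative of f.
Check: d/du[2*log(u)/3 - 5*log(u - 1)/9 + 4*log(u + 2)/45 - log(u**2 + 1)/10 + 11*atan(u)/15] = (-6*u - 4)/(3*u**5 + 3*u**4 - 3*u**3 + 3*u**2 - 6*u) = f(u).
F(11/2) = -5*log(9/2)/9 - log(125/4)/10 + 4*log(15/2)/45 + 11*atan(11/2)/15 + 2*log(11/2)/3; F(3) = -5*log(2)/9 - log(10)/10 + 4*log(5)/45 + 2*log(3)/3 + 11*atan(3)/15.
Integral = F(11/2) - F(3) = -11*atan(3)/15 - 5*log(9/2)/9 - 2*log(3)/3 - log(125/4)/10 - 4*log(5)/45 + 4*log(15/2)/45 + log(10)/10 + 5*log(2)/9 + 11*atan(11/2)/15 + 2*log(11/2)/3.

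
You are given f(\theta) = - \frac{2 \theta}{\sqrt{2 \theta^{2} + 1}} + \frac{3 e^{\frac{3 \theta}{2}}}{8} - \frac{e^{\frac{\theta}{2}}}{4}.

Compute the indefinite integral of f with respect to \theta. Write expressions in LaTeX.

F(\theta) = - \sqrt{2 \theta^{2} + 1} + \frac{e^{\frac{3 \theta}{2}}}{4} - \frac{e^{\frac{\theta}{2}}}{2} + C

Integrate term by term and add the pieces.
Check: d/d\theta[- \sqrt{2 \theta^{2} + 1} + \frac{e^{\frac{3 \theta}{2}}}{4} - \frac{e^{\frac{\theta}{2}}}{2}] = \frac{- 16 \theta + 3 \sqrt{2 \theta^{2} + 1} e^{\frac{3 \theta}{2}} - 2 \sqrt{2 \theta^{2} + 1} e^{\frac{\theta}{2}}}{8 \sqrt{2 \theta^{2} + 1}}, which equals f(\theta).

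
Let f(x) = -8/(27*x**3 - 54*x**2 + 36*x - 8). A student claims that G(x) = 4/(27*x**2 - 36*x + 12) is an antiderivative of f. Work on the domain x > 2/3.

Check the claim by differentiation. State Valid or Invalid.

d/dx[G] = -8/(27*x**3 - 54*x**2 + 36*x - 8)
This equals f(x) exactly, so the claim holds.

Valid - the claim checks out under differentiation.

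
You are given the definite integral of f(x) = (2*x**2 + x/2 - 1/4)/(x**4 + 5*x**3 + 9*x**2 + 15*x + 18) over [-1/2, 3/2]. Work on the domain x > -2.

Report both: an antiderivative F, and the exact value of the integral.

The denominator factors as 4*(x + 2)*(x + 3)*(x**2 + 3); partial fractions split f into directly integrable pieces: (131*x - 45)/(336*(x**2 + 3)) - 65/(48*(x + 3)) + 27/(28*(x + 2)).
F(x) = 27*log(x + 2)/28 - 65*log(x + 3)/48 + 131*log(x**2 + 3)/672 - 5*sqrt(3)*atan(sqrt(3)*x/3)/112 is an antiderivative of f.
Check: d/dx[27*log(x + 2)/28 - 65*log(x + 3)/48 + 131*log(x**2 + 3)/672 - 5*sqrt(3)*atan(sqrt(3)*x/3)/112] = (8*x**2 + 2*x - 1)/(4*x**4 + 20*x**3 + 36*x**2 + 60*x + 72), which equals f(x).
F(3/2) = -65*log(9/2)/48 - 5*sqrt(3)*atan(sqrt(3)/2)/112 + 131*log(21/4)/672 + 27*log(7/2)/28; F(-1/2) = -65*log(5/2)/48 + 5*sqrt(3)*atan(sqrt(3)/6)/112 + 131*log(13/4)/672 + 27*log(3/2)/28.
Integral = F(3/2) - F(-1/2) = -65*log(9/2)/48 - 27*log(3/2)/28 - 131*log(13/4)/672 - 5*sqrt(3)*atan(sqrt(3)/2)/112 - 5*sqrt(3)*atan(sqrt(3)/6)/112 + 131*log(21/4)/672 + 27*log(7/2)/28 + 65*log(5/2)/48.

Antiderivative: F(x) = 27*log(x + 2)/28 - 65*log(x + 3)/48 + 131*log(x**2 + 3)/672 - 5*sqrt(3)*atan(sqrt(3)*x/3)/112; value = -65*log(9/2)/48 - 27*log(3/2)/28 - 131*log(13/4)/672 - 5*sqrt(3)*atan(sqrt(3)/2)/112 - 5*sqrt(3)*atan(sqrt(3)/6)/112 + 131*log(21/4)/672 + 27*log(7/2)/28 + 65*log(5/2)/48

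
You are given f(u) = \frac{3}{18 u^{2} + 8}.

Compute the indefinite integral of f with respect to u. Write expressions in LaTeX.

For F(u) to be correct the identity F'(u) - f(u) = 0 must hold.
Check: d/du[\frac{\operatorname{atan}{\left(\frac{3 u}{2} \right)}}{4}] = \frac{3}{18 u^{2} + 8} = f(u).

F(u) = \frac{\operatorname{atan}{\left(\frac{3 u}{2} \right)}}{4} + C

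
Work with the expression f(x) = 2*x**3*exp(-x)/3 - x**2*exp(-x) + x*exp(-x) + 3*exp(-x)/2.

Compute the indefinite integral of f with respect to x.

F(x) = -2*x**3*exp(-x)/3 - x**2*exp(-x) - 3*x*exp(-x) - 9*exp(-x)/2 + C

Recognize the product-rule pattern: f = u'v + uv' with u = -2*x**3/3 - x**2 - 3*x - 9/2, v = exp(-x), so integration by parts undoes it.
Check: d/dx[-2*x**3*exp(-x)/3 - x**2*exp(-x) - 3*x*exp(-x) - 9*exp(-x)/2] = (4*x**3 - 6*x**2 + 6*x + 9)*exp(-x)/6, which equals f(x).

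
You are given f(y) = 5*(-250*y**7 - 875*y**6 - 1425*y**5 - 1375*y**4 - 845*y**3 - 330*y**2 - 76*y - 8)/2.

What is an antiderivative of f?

The substitution u = 5*y**2/2 + 5*y/2 + 1 works: f is exactly (dF/du)*(du/dy) for that inner function.
Check: d/dy[-(5*y**2 + 5*y + 2)**4/8] = -625*y**7 - 4375*y**6/2 - 7125*y**5/2 - 6875*y**4/2 - 4225*y**3/2 - 825*y**2 - 190*y - 20, which equals f(y).

An antiderivative is F(y) = -(5*y**2 + 5*y + 2)**4/8.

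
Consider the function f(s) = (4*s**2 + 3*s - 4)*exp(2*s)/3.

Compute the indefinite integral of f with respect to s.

f has the shape u'v + uv' for u = 2*s**2/3 - s/6 - 7/12 and v = exp(2*s) — it is the derivative of the product u*v.
Check: d/ds[2*s**2*exp(2*s)/3 - s*exp(2*s)/6 - 7*exp(2*s)/12] = 4*s**2*exp(2*s)/3 + s*exp(2*s) - 4*exp(2*s)/3, which equals f(s).

F(s) = 2*s**2*exp(2*s)/3 - s*exp(2*s)/6 - 7*exp(2*s)/12 + C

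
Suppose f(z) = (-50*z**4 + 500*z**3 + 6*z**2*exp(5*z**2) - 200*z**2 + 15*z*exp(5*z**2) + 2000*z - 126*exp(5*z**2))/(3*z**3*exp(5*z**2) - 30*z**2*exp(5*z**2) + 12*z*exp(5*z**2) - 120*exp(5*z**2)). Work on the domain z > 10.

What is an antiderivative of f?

An antiderivative F(z) passes only if d/dz[F] lands on f(z) exactly.
Check: d/dz[(12*exp(5*z**2)*log(z/2 - 5) + 15*exp(5*z**2)*atan(z/2) + 10)*exp(-5*z**2)/6] = (-50*z**4 + 500*z**3 + 6*z**2*exp(5*z**2) - 200*z**2 + 15*z*exp(5*z**2) + 2000*z - 126*exp(5*z**2))/(3*z**3*exp(5*z**2) - 30*z**2*exp(5*z**2) + 12*z*exp(5*z**2) - 120*exp(5*z**2)) = f(z).

An antiderivative is F(z) = (12*exp(5*z**2)*log(z/2 - 5) + 15*exp(5*z**2)*atan(z/2) + 10)*exp(-5*z**2)/6.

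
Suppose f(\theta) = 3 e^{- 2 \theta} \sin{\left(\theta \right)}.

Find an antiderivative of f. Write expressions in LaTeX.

Whatever form F(\theta) takes, F'(\theta) = f(\theta) is non-negotiable.
Check: d/d\theta[- \frac{6 e^{- 2 \theta} \sin{\left(\theta \right)}}{5} - \frac{3 e^{- 2 \theta} \cos{\left(\theta \right)}}{5}] = 3 e^{- 2 \theta} \sin{\left(\theta \right)} = f(\theta).

An antiderivative is F(\theta) = - \frac{6 e^{- 2 \theta} \sin{\left(\theta \right)}}{5} - \frac{3 e^{- 2 \theta} \cos{\left(\theta \right)}}{5}.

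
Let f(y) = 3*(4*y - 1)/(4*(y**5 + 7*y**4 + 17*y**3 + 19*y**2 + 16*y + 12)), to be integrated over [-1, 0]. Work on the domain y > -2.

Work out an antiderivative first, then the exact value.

Antiderivative: F(y) = 87*log(y + 2)/100 - 39*log(y + 3)/40 + 21*log(y**2 + 1)/400 + 33*atan(y)/200 + 27/(20*y + 40); value = -39*log(3)/40 - 27/40 + 33*pi/800 + 717*log(2)/400

Factor the denominator (4*(y + 2)**2*(y + 3)*(y**2 + 1)) and decompose: f = 3*(7*y + 11)/(200*(y**2 + 1)) - 39/(40*(y + 3)) + 87/(100*(y + 2)) - 27/(20*(y + 2)**2); each piece integrates to a log, atan, or power term.
F(y) = 87*log(y + 2)/100 - 39*log(y + 3)/40 + 21*log(y**2 + 1)/400 + 33*atan(y)/200 + 27/(20*y + 40) is an antiderivative of f.
Check: d/dy[87*log(y + 2)/100 - 39*log(y + 3)/40 + 21*log(y**2 + 1)/400 + 33*atan(y)/200 + 27/(20*y + 40)] = (12*y - 3)/(4*y**5 + 28*y**4 + 68*y**3 + 76*y**2 + 64*y + 48), which equals f(y).
F(0) = -39*log(3)/40 + 87*log(2)/100 + 27/40; F(-1) = -369*log(2)/400 - 33*pi/800 + 27/20.
Integral = F(0) - F(-1) = -39*log(3)/40 - 27/40 + 33*pi/800 + 717*log(2)/400.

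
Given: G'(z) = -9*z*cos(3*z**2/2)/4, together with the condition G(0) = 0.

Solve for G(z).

G(z) = -3*sin(3*z**2/2)/4

The substitution u = 3*z**2/2 works: G'(z) is exactly (dG/du)*(du/dz) for that inner function.
A general antiderivative is -3*sin(3*z**2/2)/4 + C.
The condition gives C = 0 - (0) = 0.
So G(z) = -3*sin(3*z**2/2)/4.
Check: d/dz[-3*sin(3*z**2/2)/4] = -9*z*cos(3*z**2/2)/4 = G'(z).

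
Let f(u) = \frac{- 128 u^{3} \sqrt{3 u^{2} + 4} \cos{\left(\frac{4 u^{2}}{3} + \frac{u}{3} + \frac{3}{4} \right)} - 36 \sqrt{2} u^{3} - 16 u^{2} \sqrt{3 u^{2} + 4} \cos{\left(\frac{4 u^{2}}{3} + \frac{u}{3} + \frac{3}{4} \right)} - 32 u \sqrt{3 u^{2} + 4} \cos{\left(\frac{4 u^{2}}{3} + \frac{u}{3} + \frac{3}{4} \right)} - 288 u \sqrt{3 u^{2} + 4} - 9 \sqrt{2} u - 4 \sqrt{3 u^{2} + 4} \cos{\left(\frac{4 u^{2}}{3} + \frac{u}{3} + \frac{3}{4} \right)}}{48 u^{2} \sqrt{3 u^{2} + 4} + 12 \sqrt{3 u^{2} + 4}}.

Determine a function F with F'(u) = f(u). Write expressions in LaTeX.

An antiderivative is F(u) = - \frac{\sqrt{\frac{3 u^{2}}{2} + 2}}{2} - 3 \log{\left(4 u^{2} + 1 \right)} - \sin{\left(\frac{4 u^{2}}{3} + \frac{u}{3} + \frac{3}{4} \right)}.

Check any antiderivative F(u) by computing F'(u) and comparing it with f(u).
Check: d/du[- \frac{\sqrt{\frac{3 u^{2}}{2} + 2}}{2} - 3 \log{\left(4 u^{2} + 1 \right)} - \sin{\left(\frac{4 u^{2}}{3} + \frac{u}{3} + \frac{3}{4} \right)}] = \frac{- 128 u^{3} \sqrt{3 u^{2} + 4} \cos{\left(\frac{4 u^{2}}{3} + \frac{u}{3} + \frac{3}{4} \right)} - 36 \sqrt{2} u^{3} - 16 u^{2} \sqrt{3 u^{2} + 4} \cos{\left(\frac{4 u^{2}}{3} + \frac{u}{3} + \frac{3}{4} \right)} - 32 u \sqrt{3 u^{2} + 4} \cos{\left(\frac{4 u^{2}}{3} + \frac{u}{3} + \frac{3}{4} \right)} - 288 u \sqrt{3 u^{2} + 4} - 9 \sqrt{2} u - 4 \sqrt{3 u^{2} + 4} \cos{\left(\frac{4 u^{2}}{3} + \frac{u}{3} + \frac{3}{4} \right)}}{48 u^{2} \sqrt{3 u^{2} + 4} + 12 \sqrt{3 u^{2} + 4}} = f(u).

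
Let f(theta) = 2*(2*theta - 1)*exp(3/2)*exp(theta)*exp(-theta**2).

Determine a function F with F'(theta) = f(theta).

An antiderivative is F(theta) = -2*exp(3/2)*exp(theta)*exp(-theta**2).

The substitution u = -theta**2 + theta + 3/2 works: f is exactly (dF/du)*(du/dtheta) for that inner function.
Check: d/dtheta[-2*exp(3/2)*exp(theta)*exp(-theta**2)] = (4*theta*exp(3/2)*exp(theta) - 2*exp(3/2)*exp(theta))*exp(-theta**2), which equals f(theta).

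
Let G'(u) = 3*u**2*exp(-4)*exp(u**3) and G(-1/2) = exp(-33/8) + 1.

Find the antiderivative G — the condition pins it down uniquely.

The substitution w = u**3 - 4 works: G'(u) is exactly (dG/dw)*(dw/du) for that inner function.
A general antiderivative is exp(u**3 - 4) + C.
The condition gives C = exp(-33/8) + 1 - (exp(-33/8)) = 1.
So G(u) = exp(-4)*exp(u**3) + 1.
Check: d/du[exp(-4)*exp(u**3) + 1] = 3*u**2*exp(-4)*exp(u**3) = G'(u).

G(u) = exp(-4)*exp(u**3) + 1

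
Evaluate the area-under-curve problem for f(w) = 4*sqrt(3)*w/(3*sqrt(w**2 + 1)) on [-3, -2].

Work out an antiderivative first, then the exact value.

Antiderivative: F(w) = 4*sqrt(3)*sqrt(w**2 + 1)/3; value = -4*sqrt(30)/3 + 4*sqrt(15)/3

The substitution u = 3*w**2 + 3 works: f is exactly (dF/du)*(du/dw) for that inner function.
F(w) = 4*sqrt(3)*sqrt(w**2 + 1)/3 is an antiderivative of f.
Check: d/dw[4*sqrt(3)*sqrt(w**2 + 1)/3] = 4*sqrt(3)*w/(3*sqrt(w**2 + 1)) = f(w).
F(-2) = 4*sqrt(15)/3; F(-3) = 4*sqrt(30)/3.
Integral = F(-2) - F(-3) = -4*sqrt(30)/3 + 4*sqrt(15)/3.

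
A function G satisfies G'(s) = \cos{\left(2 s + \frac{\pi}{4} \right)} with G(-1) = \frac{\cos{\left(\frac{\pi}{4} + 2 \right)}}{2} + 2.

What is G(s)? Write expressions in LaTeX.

A candidate passes only if d/ds[G] lands on the given G'(s) exactly.
A general antiderivative is \frac{\sin{\left(2 s + \frac{\pi}{4} \right)}}{2} + C.
The condition gives C = \frac{\cos{\left(\frac{\pi}{4} + 2 \right)}}{2} + 2 - (\frac{\cos{\left(\frac{\pi}{4} + 2 \right)}}{2}) = 2.
So G(s) = \frac{\sin{\left(2 s + \frac{\pi}{4} \right)} + 4}{2}.
Check: d/ds[\frac{\sin{\left(2 s + \frac{\pi}{4} \right)} + 4}{2}] = \cos{\left(2 s + \frac{\pi}{4} \right)} = G'(s).

G(s) = \frac{\sin{\left(2 s + \frac{\pi}{4} \right)} + 4}{2}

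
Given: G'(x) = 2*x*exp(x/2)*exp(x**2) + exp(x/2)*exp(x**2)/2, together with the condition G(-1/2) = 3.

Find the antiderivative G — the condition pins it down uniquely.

G(x) = exp(x/2)*exp(x**2) + 2

G'(x) matches the chain-rule pattern g'(h)*h' with inner function h(x) = x**2 + x/2; substituting u = h(x) collapses the integral.
A general antiderivative is exp(x**2 + x/2) + C.
The condition gives C = 3 - (1) = 2.
So G(x) = exp(x/2)*exp(x**2) + 2.
Check: d/dx[exp(x/2)*exp(x**2) + 2] = 2*x*exp(x/2)*exp(x**2) + exp(x/2)*exp(x**2)/2 = G'(x).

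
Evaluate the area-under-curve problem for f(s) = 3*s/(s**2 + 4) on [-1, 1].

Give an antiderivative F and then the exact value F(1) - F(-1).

Antiderivative: F(s) = 3*log(s**2 + 4)/2; value = 0

f matches the chain-rule pattern g'(h)*h' with inner function h(s) = s**2 + 4; substituting u = h(s) collapses the integral.
F(s) = 3*log(s**2 + 4)/2 is an antiderivative of f.
Check: d/ds[3*log(s**2 + 4)/2] = 3*s/(s**2 + 4) = f(s).
F(1) = 3*log(5)/2; F(-1) = 3*log(5)/2.
Integral = F(1) - F(-1) = 0.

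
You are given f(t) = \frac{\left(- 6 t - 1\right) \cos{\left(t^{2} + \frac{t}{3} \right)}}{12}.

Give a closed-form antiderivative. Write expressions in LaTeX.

The substitution u = t^{2} + \frac{t}{3} works: f is exactly (dF/du)*(du/dt) for that inner function.
Check: d/dt[- \frac{\sin{\left(t^{2} + \frac{t}{3} \right)}}{4}] = - \frac{t \cos{\left(t^{2} + \frac{t}{3} \right)}}{2} - \frac{\cos{\left(t^{2} + \frac{t}{3} \right)}}{12}, which equals f(t).

An antiderivative is F(t) = - \frac{\sin{\left(t^{2} + \frac{t}{3} \right)}}{4}.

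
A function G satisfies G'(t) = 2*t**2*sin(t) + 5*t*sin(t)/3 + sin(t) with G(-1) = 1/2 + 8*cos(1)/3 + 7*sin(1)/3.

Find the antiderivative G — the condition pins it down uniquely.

G(t) = -2*t**2*cos(t) + 4*t*sin(t) - 5*t*cos(t)/3 + 5*sin(t)/3 + 3*cos(t) + 1/2

The integrand splits into summands that can be handled one at a time.
A general antiderivative is -2*t**2*cos(t) + 4*t*sin(t) - 5*t*cos(t)/3 + 5*sin(t)/3 + 3*cos(t) + C.
The condition gives C = 1/2 + 8*cos(1)/3 + 7*sin(1)/3 - (8*cos(1)/3 + 7*sin(1)/3) = 1/2.
So G(t) = -2*t**2*cos(t) + 4*t*sin(t) - 5*t*cos(t)/3 + 5*sin(t)/3 + 3*cos(t) + 1/2.
Check: d/dt[-2*t**2*cos(t) + 4*t*sin(t) - 5*t*cos(t)/3 + 5*sin(t)/3 + 3*cos(t) + 1/2] = 2*t**2*sin(t) + 5*t*sin(t)/3 + sin(t) = G'(t).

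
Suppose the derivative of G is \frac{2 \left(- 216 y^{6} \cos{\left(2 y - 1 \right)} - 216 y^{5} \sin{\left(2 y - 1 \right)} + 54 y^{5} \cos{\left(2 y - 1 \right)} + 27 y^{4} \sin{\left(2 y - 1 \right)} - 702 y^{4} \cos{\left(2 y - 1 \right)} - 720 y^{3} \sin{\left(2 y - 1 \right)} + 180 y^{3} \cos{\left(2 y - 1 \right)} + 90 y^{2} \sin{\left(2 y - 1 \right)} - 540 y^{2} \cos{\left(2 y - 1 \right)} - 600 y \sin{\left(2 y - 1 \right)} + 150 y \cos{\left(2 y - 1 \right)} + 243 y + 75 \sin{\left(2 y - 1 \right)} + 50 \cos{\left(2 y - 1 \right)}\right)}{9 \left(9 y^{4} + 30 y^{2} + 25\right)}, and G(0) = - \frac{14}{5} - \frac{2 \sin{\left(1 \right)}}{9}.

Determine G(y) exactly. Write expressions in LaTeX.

Recover the given G'(y) by differentiating a candidate G(y); any mismatch rules it out.
A general antiderivative is \frac{2 \left(- 4 y^{2} + y + \frac{1}{3}\right) \sin{\left(2 y - 1 \right)}}{3} - \frac{3}{y^{2} + \frac{5}{3}} + C.
The condition gives C = - \frac{14}{5} - \frac{2 \sin{\left(1 \right)}}{9} - (- \frac{9}{5} - \frac{2 \sin{\left(1 \right)}}{9}) = -1.
So G(y) = - \frac{8 y^{2} \sin{\left(2 y - 1 \right)}}{3} + \frac{2 y \sin{\left(2 y - 1 \right)}}{3} + \frac{2 \sin{\left(2 y - 1 \right)}}{9} - 1 - \frac{3}{y^{2} + \frac{5}{3}}.
Check: d/dy[- \frac{8 y^{2} \sin{\left(2 y - 1 \right)}}{3} + \frac{2 y \sin{\left(2 y - 1 \right)}}{3} + \frac{2 \sin{\left(2 y - 1 \right)}}{9} - 1 - \frac{3}{y^{2} + \frac{5}{3}}] = \frac{- 432 y^{6} \cos{\left(2 y - 1 \right)} - 432 y^{5} \sin{\left(2 y - 1 \right)} + 108 y^{5} \cos{\left(2 y - 1 \right)} + 54 y^{4} \sin{\left(2 y - 1 \right)} - 1404 y^{4} \cos{\left(2 y - 1 \right)} - 1440 y^{3} \sin{\left(2 y - 1 \right)} + 360 y^{3} \cos{\left(2 y - 1 \right)} + 180 y^{2} \sin{\left(2 y - 1 \right)} - 1080 y^{2} \cos{\left(2 y - 1 \right)} - 1200 y \sin{\left(2 y - 1 \right)} + 300 y \cos{\left(2 y - 1 \right)} + 486 y + 150 \sin{\left(2 y - 1 \right)} + 100 \cos{\left(2 y - 1 \right)}}{81 y^{4} + 270 y^{2} + 225}, which equals G'(y).

G(y) = - \frac{8 y^{2} \sin{\left(2 y - 1 \right)}}{3} + \frac{2 y \sin{\left(2 y - 1 \right)}}{3} + \frac{2 \sin{\left(2 y - 1 \right)}}{9} - 1 - \frac{3}{y^{2} + \frac{5}{3}}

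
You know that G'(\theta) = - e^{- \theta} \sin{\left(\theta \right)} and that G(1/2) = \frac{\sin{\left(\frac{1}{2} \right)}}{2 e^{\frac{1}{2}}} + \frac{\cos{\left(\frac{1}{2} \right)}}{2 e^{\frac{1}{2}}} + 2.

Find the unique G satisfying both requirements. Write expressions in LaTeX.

G(\theta) = 2 + \frac{e^{- \theta} \sin{\left(\theta \right)}}{2} + \frac{e^{- \theta} \cos{\left(\theta \right)}}{2}

Differentiate the proposed G(\theta) back; it has to land on the given G'(\theta).
A general antiderivative is \frac{e^{- \theta} \sin{\left(\theta \right)}}{2} + \frac{e^{- \theta} \cos{\left(\theta \right)}}{2} + C.
The condition gives C = \frac{\sin{\left(\frac{1}{2} \right)}}{2 e^{\frac{1}{2}}} + \frac{\cos{\left(\frac{1}{2} \right)}}{2 e^{\frac{1}{2}}} + 2 - (\frac{\sin{\left(\frac{1}{2} \right)}}{2 e^{\frac{1}{2}}} + \frac{\cos{\left(\frac{1}{2} \right)}}{2 e^{\frac{1}{2}}}) = 2.
So G(\theta) = 2 + \frac{e^{- \theta} \sin{\left(\theta \right)}}{2} + \frac{e^{- \theta} \cos{\left(\theta \right)}}{2}.
Check: d/d\theta[2 + \frac{e^{- \theta} \sin{\left(\theta \right)}}{2} + \frac{e^{- \theta} \cos{\left(\theta \right)}}{2}] = - e^{- \theta} \sin{\left(\theta \right)} = G'(\theta).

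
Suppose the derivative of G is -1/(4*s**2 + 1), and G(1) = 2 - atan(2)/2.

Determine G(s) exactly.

G(s) = -(atan(2*s) - 4)/2

The proposed G(s) is checked by its d/ds: the result must match the given G'(s).
A general antiderivative is -atan(2*s)/2 + C.
The condition gives C = 2 - atan(2)/2 - (-atan(2)/2) = 2.
So G(s) = -(atan(2*s) - 4)/2.
Check: d/ds[-(atan(2*s) - 4)/2] = -1/(4*s**2 + 1) = G'(s).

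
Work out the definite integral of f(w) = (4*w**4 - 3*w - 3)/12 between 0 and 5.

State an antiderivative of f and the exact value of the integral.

Antiderivative: F(w) = w**5/15 - w**2/8 - w/4; value = 4895/24

Check any antiderivative F(w) by computing F'(w) and comparing it with f(w).
F(w) = w**5/15 - w**2/8 - w/4 is an antiderivative of f.
Check: d/dw[w**5/15 - w**2/8 - w/4] = w**4/3 - w/4 - 1/4, which equals f(w).
F(5) = 4895/24; F(0) = 0.
Integral = F(5) - F(0) = 4895/24.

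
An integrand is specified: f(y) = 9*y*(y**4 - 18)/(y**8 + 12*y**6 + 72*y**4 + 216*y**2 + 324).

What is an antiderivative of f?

An antiderivative is F(y) = -9*y**2/(2*(y**4 + 6*y**2 + 18)).

f has the shape u'v + uv' for u = -3*y**2/2 and v = 1/(y**4/3 + 2*y**2 + 6) — it is the derivative of the product u*v.
Check: d/dy[-9*y**2/(2*(y**4 + 6*y**2 + 18))] = (9*y**5 - 162*y)/(y**8 + 12*y**6 + 72*y**4 + 216*y**2 + 324), which equals f(y).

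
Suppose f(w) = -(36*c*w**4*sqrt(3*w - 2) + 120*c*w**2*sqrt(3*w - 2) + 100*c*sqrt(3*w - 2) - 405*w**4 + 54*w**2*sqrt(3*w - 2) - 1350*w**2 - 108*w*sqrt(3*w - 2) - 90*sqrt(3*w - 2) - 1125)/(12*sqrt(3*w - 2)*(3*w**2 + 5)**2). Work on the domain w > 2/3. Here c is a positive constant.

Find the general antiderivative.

F(w) = -c*w/3 + (3*w/2 - 3/2)/(3*w**2 + 5) + 5*sqrt(3*w - 2)/2 + C

A candidate is checked by its d/dw: the result must match f(w).
Check: d/dw[-c*w/3 + (3*w/2 - 3/2)/(3*w**2 + 5) + 5*sqrt(3*w - 2)/2] = (-36*c*w**4*sqrt(3*w - 2) - 120*c*w**2*sqrt(3*w - 2) - 100*c*sqrt(3*w - 2) + 405*w**4 - 54*w**2*sqrt(3*w - 2) + 1350*w**2 + 108*w*sqrt(3*w - 2) + 90*sqrt(3*w - 2) + 1125)/(108*w**4*sqrt(3*w - 2) + 360*w**2*sqrt(3*w - 2) + 300*sqrt(3*w - 2)), which equals f(w).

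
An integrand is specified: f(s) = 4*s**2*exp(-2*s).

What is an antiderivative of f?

An antiderivative is F(s) = -2*s**2*exp(-2*s) - 2*s*exp(-2*s) - exp(-2*s).

f has the shape u'v + uv' for u = -2*s**2 - 2*s - 1 and v = exp(-2*s) — it is the derivative of the product u*v.
Check: d/ds[-2*s**2*exp(-2*s) - 2*s*exp(-2*s) - exp(-2*s)] = 4*s**2*exp(-2*s) = f(s).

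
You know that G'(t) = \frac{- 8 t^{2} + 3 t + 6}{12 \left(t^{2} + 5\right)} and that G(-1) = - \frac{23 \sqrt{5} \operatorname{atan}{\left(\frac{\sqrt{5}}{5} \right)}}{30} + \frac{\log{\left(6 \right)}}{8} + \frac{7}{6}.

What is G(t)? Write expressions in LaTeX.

Any candidate G(t) must reproduce the stated G'(t) exactly.
A general antiderivative is - \frac{2 t}{3} + \frac{\log{\left(t^{2} + 5 \right)}}{8} + \frac{23 \sqrt{5} \operatorname{atan}{\left(\frac{\sqrt{5} t}{5} \right)}}{30} + C.
The condition gives C = - \frac{23 \sqrt{5} \operatorname{atan}{\left(\frac{\sqrt{5}}{5} \right)}}{30} + \frac{\log{\left(6 \right)}}{8} + \frac{7}{6} - (- \frac{23 \sqrt{5} \operatorname{atan}{\left(\frac{\sqrt{5}}{5} \right)}}{30} + \frac{\log{\left(6 \right)}}{8} + \frac{2}{3}) = \frac{1}{2}.
So G(t) = - \frac{2 t}{3} + \frac{\log{\left(t^{2} + 5 \right)}}{8} + \frac{23 \sqrt{5} \operatorname{atan}{\left(\frac{\sqrt{5} t}{5} \right)}}{30} + \frac{1}{2}.
Check: d/dt[- \frac{2 t}{3} + \frac{\log{\left(t^{2} + 5 \right)}}{8} + \frac{23 \sqrt{5} \operatorname{atan}{\left(\frac{\sqrt{5} t}{5} \right)}}{30} + \frac{1}{2}] = \frac{- 8 t^{2} + 3 t + 6}{12 t^{2} + 60}, which equals G'(t).

G(t) = - \frac{2 t}{3} + \frac{\log{\left(t^{2} + 5 \right)}}{8} + \frac{23 \sqrt{5} \operatorname{atan}{\left(\frac{\sqrt{5} t}{5} \right)}}{30} + \frac{1}{2}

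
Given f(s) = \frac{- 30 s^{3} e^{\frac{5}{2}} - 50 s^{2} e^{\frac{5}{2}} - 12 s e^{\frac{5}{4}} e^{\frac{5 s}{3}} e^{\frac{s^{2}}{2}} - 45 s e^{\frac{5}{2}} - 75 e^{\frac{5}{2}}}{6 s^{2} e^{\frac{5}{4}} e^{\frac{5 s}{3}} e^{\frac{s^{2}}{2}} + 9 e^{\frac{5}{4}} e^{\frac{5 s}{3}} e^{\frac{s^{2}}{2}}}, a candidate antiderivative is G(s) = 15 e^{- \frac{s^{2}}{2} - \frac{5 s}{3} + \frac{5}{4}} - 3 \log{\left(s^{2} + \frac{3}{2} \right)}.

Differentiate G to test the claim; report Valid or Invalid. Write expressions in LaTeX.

d/ds[G] = \frac{- 30 s^{3} - 50 s^{2} - \frac{12 s e^{\frac{5 s}{3}} e^{\frac{s^{2}}{2}}}{e^{\frac{5}{4}}} - 45 s - 75}{\frac{2 s^{2} e^{\frac{5 s}{3}} e^{\frac{s^{2}}{2}}}{e^{\frac{5}{4}}} + \frac{3 e^{\frac{5 s}{3}} e^{\frac{s^{2}}{2}}}{e^{\frac{5}{4}}}}
d/ds[G] - f(s) = \frac{- 60 s^{3} e^{\frac{5}{4}} e^{\frac{s^{2}}{2}} - 100 s^{2} e^{\frac{5}{4}} e^{\frac{s^{2}}{2}} - 24 s e^{\frac{5 s}{3}} e^{s^{2}} - 90 s e^{\frac{5}{4}} e^{\frac{s^{2}}{2}} - 150 e^{\frac{5}{4}} e^{\frac{s^{2}}{2}}}{6 s^{2} e^{\frac{5 s}{3}} e^{s^{2}} + 9 e^{\frac{5 s}{3}} e^{s^{2}}} != 0.

Invalid: d/ds[G] - f = \frac{- 60 s^{3} e^{\frac{5}{4}} e^{\frac{s^{2}}{2}} - 100 s^{2} e^{\frac{5}{4}} e^{\frac{s^{2}}{2}} - 24 s e^{\frac{5 s}{3}} e^{s^{2}} - 90 s e^{\frac{5}{4}} e^{\frac{s^{2}}{2}} - 150 e^{\frac{5}{4}} e^{\frac{s^{2}}{2}}}{6 s^{2} e^{\frac{5 s}{3}} e^{s^{2}} + 9 e^{\frac{5 s}{3}} e^{s^{2}}}, which is not 0.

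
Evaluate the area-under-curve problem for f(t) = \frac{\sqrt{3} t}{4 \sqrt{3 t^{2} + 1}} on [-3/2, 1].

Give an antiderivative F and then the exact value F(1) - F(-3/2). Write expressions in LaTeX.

f matches the chain-rule pattern g'(h)*h' with inner function h(t) = t^{2} + \frac{1}{3}; substituting u = h(t) collapses the integral.
F(t) = \frac{\sqrt{3} \sqrt{3 t^{2} + 1}}{12} is an antiderivative of f.
Check: d/dt[\frac{\sqrt{3} \sqrt{3 t^{2} + 1}}{12}] = \frac{\sqrt{3} t}{4 \sqrt{3 t^{2} + 1}} = f(t).
F(1) = \frac{\sqrt{3}}{6}; F(-3/2) = \frac{\sqrt{93}}{24}.
Integral = F(1) - F(-3/2) = - \frac{\sqrt{93}}{24} + \frac{\sqrt{3}}{6}.

Antiderivative: F(t) = \frac{\sqrt{3} \sqrt{3 t^{2} + 1}}{12}; value = - \frac{\sqrt{93}}{24} + \frac{\sqrt{3}}{6}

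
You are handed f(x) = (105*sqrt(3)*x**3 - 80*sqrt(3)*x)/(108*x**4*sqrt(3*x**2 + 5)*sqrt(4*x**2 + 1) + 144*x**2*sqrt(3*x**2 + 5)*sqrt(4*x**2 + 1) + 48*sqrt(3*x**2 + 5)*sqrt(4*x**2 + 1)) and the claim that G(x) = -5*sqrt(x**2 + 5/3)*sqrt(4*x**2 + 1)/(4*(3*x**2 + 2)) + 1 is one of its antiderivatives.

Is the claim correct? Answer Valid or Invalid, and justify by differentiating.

Valid: G'(x) = f(x).

d/dx[G] = (105*sqrt(3)*x**3 - 80*sqrt(3)*x)/(108*x**4*sqrt(3*x**2 + 5)*sqrt(4*x**2 + 1) + 144*x**2*sqrt(3*x**2 + 5)*sqrt(4*x**2 + 1) + 48*sqrt(3*x**2 + 5)*sqrt(4*x**2 + 1))
This equals f(x) exactly, so the claim holds.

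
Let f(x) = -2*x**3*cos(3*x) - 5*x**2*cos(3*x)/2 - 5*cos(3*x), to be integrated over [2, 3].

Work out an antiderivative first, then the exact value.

Antiderivative: F(x) = -(36*x**3*sin(3*x) + 45*x**2*sin(3*x) + 36*x**2*cos(3*x) - 24*x*sin(3*x) + 30*x*cos(3*x) + 80*sin(3*x) - 8*cos(3*x))/54; value = -1385*sin(9)/54 + 250*sin(6)/27 + 98*cos(6)/27 - 203*cos(9)/27

The integrand splits into summands that can be handled one at a time.
F(x) = -(36*x**3*sin(3*x) + 45*x**2*sin(3*x) + 36*x**2*cos(3*x) - 24*x*sin(3*x) + 30*x*cos(3*x) + 80*sin(3*x) - 8*cos(3*x))/54 is an antiderivative of f.
Check: d/dx[-(36*x**3*sin(3*x) + 45*x**2*sin(3*x) + 36*x**2*cos(3*x) - 24*x*sin(3*x) + 30*x*cos(3*x) + 80*sin(3*x) - 8*cos(3*x))/54] = -2*x**3*cos(3*x) - 5*x**2*cos(3*x)/2 - 5*cos(3*x) = f(x).
F(3) = -1385*sin(9)/54 - 203*cos(9)/27; F(2) = -98*cos(6)/27 - 250*sin(6)/27.
Integral = F(3) - F(2) = -1385*sin(9)/54 + 250*sin(6)/27 + 98*cos(6)/27 - 203*cos(9)/27.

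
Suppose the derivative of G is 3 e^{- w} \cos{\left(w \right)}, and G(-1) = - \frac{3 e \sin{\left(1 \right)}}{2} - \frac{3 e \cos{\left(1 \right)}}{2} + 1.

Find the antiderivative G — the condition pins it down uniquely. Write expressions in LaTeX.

Any candidate G(w) must reproduce the stated G'(w) exactly.
A general antiderivative is \frac{3 e^{- w} \sin{\left(w \right)}}{2} - \frac{3 e^{- w} \cos{\left(w \right)}}{2} + C.
The condition gives C = - \frac{3 e \sin{\left(1 \right)}}{2} - \frac{3 e \cos{\left(1 \right)}}{2} + 1 - (- \frac{3 e \sin{\left(1 \right)}}{2} - \frac{3 e \cos{\left(1 \right)}}{2}) = 1.
So G(w) = \frac{\left(2 e^{w} + 3 \sin{\left(w \right)} - 3 \cos{\left(w \right)}\right) e^{- w}}{2}.
Check: d/dw[\frac{\left(2 e^{w} + 3 \sin{\left(w \right)} - 3 \cos{\left(w \right)}\right) e^{- w}}{2}] = 3 e^{- w} \cos{\left(w \right)} = G'(w).

G(w) = \frac{\left(2 e^{w} + 3 \sin{\left(w \right)} - 3 \cos{\left(w \right)}\right) e^{- w}}{2}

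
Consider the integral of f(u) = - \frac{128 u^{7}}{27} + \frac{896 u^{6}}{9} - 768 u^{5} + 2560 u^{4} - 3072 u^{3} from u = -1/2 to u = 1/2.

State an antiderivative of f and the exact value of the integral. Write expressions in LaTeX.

The substitution w = \frac{2 u^{2}}{3} - 4 u works: f is exactly (dF/dw)*(dw/du) for that inner function.
F(u) = - \frac{16 u^{4} \left(u - 6\right)^{4}}{27} is an antiderivative of f.
Check: d/du[- \frac{16 u^{4} \left(u - 6\right)^{4}}{27}] = - \frac{128 u^{7}}{27} + \frac{896 u^{6}}{9} - 768 u^{5} + 2560 u^{4} - 3072 u^{3} = f(u).
F(1/2) = - \frac{14641}{432}; F(-1/2) = - \frac{28561}{432}.
Integral = F(1/2) - F(-1/2) = \frac{290}{9}.

Antiderivative: F(u) = - \frac{16 u^{4} \left(u - 6\right)^{4}}{27}; value = \frac{290}{9}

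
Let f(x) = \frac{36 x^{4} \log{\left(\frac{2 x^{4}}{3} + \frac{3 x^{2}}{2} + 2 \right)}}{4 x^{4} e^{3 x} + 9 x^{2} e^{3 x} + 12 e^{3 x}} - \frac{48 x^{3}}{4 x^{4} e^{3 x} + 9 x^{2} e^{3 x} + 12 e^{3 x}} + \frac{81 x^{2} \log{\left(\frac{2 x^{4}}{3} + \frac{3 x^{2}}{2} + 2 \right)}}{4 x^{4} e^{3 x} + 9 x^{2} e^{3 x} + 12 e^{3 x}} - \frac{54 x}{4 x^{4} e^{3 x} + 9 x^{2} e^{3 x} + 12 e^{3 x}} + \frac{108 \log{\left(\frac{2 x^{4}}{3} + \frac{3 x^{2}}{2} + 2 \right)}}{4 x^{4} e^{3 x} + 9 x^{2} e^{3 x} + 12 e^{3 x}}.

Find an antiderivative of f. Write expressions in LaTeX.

f has the shape u'v + uv' for u = - 3 e^{- 3 x} and v = \log{\left(\frac{2 x^{4}}{3} + \frac{3 x^{2}}{2} + 2 \right)} — it is the derivative of the product u*v.
Check: d/dx[- 3 e^{- 3 x} \log{\left(\frac{2 x^{4}}{3} + \frac{3 x^{2}}{2} + 2 \right)}] = \frac{36 x^{4} \log{\left(\frac{2 x^{4}}{3} + \frac{3 x^{2}}{2} + 2 \right)} - 48 x^{3} + 81 x^{2} \log{\left(\frac{2 x^{4}}{3} + \frac{3 x^{2}}{2} + 2 \right)} - 54 x + 108 \log{\left(\frac{2 x^{4}}{3} + \frac{3 x^{2}}{2} + 2 \right)}}{4 x^{4} e^{3 x} + 9 x^{2} e^{3 x} + 12 e^{3 x}}, which equals f(x).

An antiderivative is F(x) = - 3 e^{- 3 x} \log{\left(\frac{2 x^{4}}{3} + \frac{3 x^{2}}{2} + 2 \right)}.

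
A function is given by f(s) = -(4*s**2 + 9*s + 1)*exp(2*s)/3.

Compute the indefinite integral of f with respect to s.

Recognize the product-rule pattern: f = u'v + uv' with u = -2*s**2/3 - 5*s/6 + 1/4, v = exp(2*s), so integration by parts undoes it.
Check: d/ds[(-8*s**2 - 10*s + 3)*exp(2*s)/12] = -4*s**2*exp(2*s)/3 - 3*s*exp(2*s) - exp(2*s)/3, which equals f(s).

F(s) = (-8*s**2 - 10*s + 3)*exp(2*s)/12 + C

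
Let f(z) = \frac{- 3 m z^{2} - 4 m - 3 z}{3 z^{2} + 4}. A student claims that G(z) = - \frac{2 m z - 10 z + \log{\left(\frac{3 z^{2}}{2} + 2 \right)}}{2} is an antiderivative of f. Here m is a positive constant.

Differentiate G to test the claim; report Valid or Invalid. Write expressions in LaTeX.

Invalid: d/dz[G] - f = 5, which is not 0.

d/dz[G] = \frac{- 3 m z^{2} - 4 m + 15 z^{2} - 3 z + 20}{3 z^{2} + 4}
d/dz[G] - f(z) = 5 != 0.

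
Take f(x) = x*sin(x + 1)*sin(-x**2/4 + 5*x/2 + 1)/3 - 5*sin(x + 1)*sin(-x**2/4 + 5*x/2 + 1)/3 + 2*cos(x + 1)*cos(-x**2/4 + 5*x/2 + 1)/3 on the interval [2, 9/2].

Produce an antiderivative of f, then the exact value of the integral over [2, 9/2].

Antiderivative: F(x) = 2*sin(x + 1)*cos(-x**2/4 + 5*x/2 + 1)/3; value = 2*sin(11/2)*cos(115/16)/3 - 2*sin(3)*cos(5)/3

f has the shape u'v + uv' for u = 2*cos(-x**2/4 + 5*x/2 + 1)/3 and v = sin(x + 1) — it is the derivative of the product u*v.
F(x) = 2*sin(x + 1)*cos(-x**2/4 + 5*x/2 + 1)/3 is an antiderivative of f.
Check: d/dx[2*sin(x + 1)*cos(-x**2/4 + 5*x/2 + 1)/3] = x*sin(x + 1)*sin(-x**2/4 + 5*x/2 + 1)/3 - 5*sin(x + 1)*sin(-x**2/4 + 5*x/2 + 1)/3 + 2*cos(x + 1)*cos(-x**2/4 + 5*x/2 + 1)/3 = f(x).
F(9/2) = 2*sin(11/2)*cos(115/16)/3; F(2) = 2*sin(3)*cos(5)/3.
Integral = F(9/2) - F(2) = 2*sin(11/2)*cos(115/16)/3 - 2*sin(3)*cos(5)/3.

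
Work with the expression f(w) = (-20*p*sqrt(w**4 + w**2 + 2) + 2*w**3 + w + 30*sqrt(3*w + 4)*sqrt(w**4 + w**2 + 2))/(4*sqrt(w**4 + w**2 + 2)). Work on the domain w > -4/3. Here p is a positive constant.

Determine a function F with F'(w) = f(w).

An antiderivative F(w) passes only if d/dw[F] lands on f(w) exactly.
Check: d/dw[-5*p*w + 5*(3*w + 4)**(3/2)/3 + sqrt(w**4 + w**2 + 2)/4] = (-20*p*sqrt(w**4 + w**2 + 2) + 2*w**3 + w + 30*sqrt(3*w + 4)*sqrt(w**4 + w**2 + 2))/(4*sqrt(w**4 + w**2 + 2)) = f(w).

An antiderivative is F(w) = -5*p*w + 5*(3*w + 4)**(3/2)/3 + sqrt(w**4 + w**2 + 2)/4.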